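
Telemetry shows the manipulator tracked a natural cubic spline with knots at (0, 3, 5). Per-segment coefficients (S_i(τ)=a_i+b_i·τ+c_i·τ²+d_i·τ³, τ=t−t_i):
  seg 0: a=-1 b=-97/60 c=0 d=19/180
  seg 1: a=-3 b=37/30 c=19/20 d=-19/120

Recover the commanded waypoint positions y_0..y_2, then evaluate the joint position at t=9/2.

y_0 = S_0(0) = a_0 = -1
y_1 = S_1(0) = a_1 = -3
y_2 = S_1(2) = 2
t_q=9/2 is in segment 1 (τ=3/2); S_1(τ)=29/64

y_0=-1 y_1=-3 y_2=2
S(9/2) = 29/64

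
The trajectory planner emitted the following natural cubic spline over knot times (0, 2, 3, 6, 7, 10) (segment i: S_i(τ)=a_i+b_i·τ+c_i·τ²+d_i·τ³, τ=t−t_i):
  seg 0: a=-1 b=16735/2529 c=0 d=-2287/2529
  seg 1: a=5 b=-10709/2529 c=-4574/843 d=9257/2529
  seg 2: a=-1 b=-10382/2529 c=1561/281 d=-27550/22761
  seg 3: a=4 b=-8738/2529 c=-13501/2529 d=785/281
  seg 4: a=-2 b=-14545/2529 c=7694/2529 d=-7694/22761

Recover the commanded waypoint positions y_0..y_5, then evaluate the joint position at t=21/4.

y_0=-1 y_1=5 y_2=-1 y_3=4 y_4=-2 y_5=-1
S(21/4) = 36859/8992

y_0 = S_0(0) = a_0 = -1
y_1 = S_1(0) = a_1 = 5
y_2 = S_2(0) = a_2 = -1
y_3 = S_3(0) = a_3 = 4
y_4 = S_4(0) = a_4 = -2
y_5 = S_4(3) = -1
t_q=21/4 is in segment 2 (τ=9/4); S_2(τ)=36859/8992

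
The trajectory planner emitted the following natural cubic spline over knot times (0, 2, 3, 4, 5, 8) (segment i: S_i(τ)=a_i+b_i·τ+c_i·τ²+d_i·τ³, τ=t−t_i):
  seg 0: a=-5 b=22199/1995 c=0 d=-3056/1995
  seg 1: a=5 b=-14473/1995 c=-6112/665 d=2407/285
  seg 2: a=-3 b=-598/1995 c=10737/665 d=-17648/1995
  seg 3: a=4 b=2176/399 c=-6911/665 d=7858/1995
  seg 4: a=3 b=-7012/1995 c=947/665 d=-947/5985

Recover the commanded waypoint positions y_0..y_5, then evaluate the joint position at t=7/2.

y_0 = S_0(0) = a_0 = -5
y_1 = S_1(0) = a_1 = 5
y_2 = S_2(0) = a_2 = -3
y_3 = S_3(0) = a_3 = 4
y_4 = S_4(0) = a_4 = 3
y_5 = S_4(3) = 1
t_q=7/2 is in segment 2 (τ=1/2); S_2(τ)=-583/2660

y_0=-5 y_1=5 y_2=-3 y_3=4 y_4=3 y_5=1
S(7/2) = -583/2660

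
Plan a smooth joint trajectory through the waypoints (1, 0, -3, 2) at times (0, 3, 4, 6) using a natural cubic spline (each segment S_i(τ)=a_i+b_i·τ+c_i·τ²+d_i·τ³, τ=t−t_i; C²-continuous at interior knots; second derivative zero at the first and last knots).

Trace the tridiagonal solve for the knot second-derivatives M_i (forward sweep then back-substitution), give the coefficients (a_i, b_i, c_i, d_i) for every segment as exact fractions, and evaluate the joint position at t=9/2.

Δ: Δ0=-1/3, Δ1=-3, Δ2=5/2
row 1: diag=8, rhs=-16; c'=1/8, d'=-2
row 2: denom=6−1·1/8=47/8; d'=(33−1·-2)/(47/8)=280/47
back: M2=280/47
back: M1=-2−1/8·280/47=-129/47
M: M0=0, M1=-129/47, M2=280/47, M3=0
seg 0: a=1, c=M0/2=0, d=(M1−M0)/(6·3)=-43/282, b=Δ0−h0·(2M0+M1)/6=293/282
seg 1: a=0, c=M1/2=-129/94, d=(M2−M1)/(6·1)=409/282, b=Δ1−h1·(2M1+M2)/6=-434/141
seg 2: a=-3, c=M2/2=140/47, d=(M3−M2)/(6·2)=-70/141, b=Δ2−h2·(2M2+M3)/6=-415/282
t_q=9/2 → seg 2, τ=1/2; S=-3+-415/282·τ+140/47·τ²+-70/141·τ³=-287/94

  seg 0: a=1 b=293/282 c=0 d=-43/282
  seg 1: a=0 b=-434/141 c=-129/94 d=409/282
  seg 2: a=-3 b=-415/282 c=140/47 d=-70/141
S(9/2) = -287/94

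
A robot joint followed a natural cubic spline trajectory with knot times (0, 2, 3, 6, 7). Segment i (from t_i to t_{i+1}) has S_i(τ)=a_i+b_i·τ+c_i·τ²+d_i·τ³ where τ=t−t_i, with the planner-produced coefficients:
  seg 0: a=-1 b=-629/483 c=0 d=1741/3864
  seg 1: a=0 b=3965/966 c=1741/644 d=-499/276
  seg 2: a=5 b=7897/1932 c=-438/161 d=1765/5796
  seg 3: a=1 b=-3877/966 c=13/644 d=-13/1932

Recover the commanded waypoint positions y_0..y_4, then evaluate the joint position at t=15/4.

y_0 = S_0(0) = a_0 = -1
y_1 = S_1(0) = a_1 = 0
y_2 = S_2(0) = a_2 = 5
y_3 = S_3(0) = a_3 = 1
y_4 = S_3(1) = -3
t_q=15/4 is in segment 2 (τ=3/4); S_2(τ)=274655/41216

y_0=-1 y_1=0 y_2=5 y_3=1 y_4=-3
S(15/4) = 274655/41216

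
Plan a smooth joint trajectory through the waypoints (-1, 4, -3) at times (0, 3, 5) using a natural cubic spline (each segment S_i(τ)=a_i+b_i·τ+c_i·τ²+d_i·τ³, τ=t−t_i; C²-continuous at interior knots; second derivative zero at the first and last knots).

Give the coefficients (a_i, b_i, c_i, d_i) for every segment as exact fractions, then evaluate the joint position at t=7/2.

  seg 0: a=-1 b=193/60 c=0 d=-31/180
  seg 1: a=4 b=-43/30 c=-31/20 d=31/120
S(7/2) = 937/320

Δ: Δ0=5/3, Δ1=-7/2
row 1: diag=10, rhs=-31; c'=1/5, d'=-31/10
back: M1=-31/10
M: M0=0, M1=-31/10, M2=0
seg 0: a=-1, c=M0/2=0, d=(M1−M0)/(6·3)=-31/180, b=Δ0−h0·(2M0+M1)/6=193/60
seg 1: a=4, c=M1/2=-31/20, d=(M2−M1)/(6·2)=31/120, b=Δ1−h1·(2M1+M2)/6=-43/30
t_q=7/2 → seg 1, τ=1/2; S=4+-43/30·τ+-31/20·τ²+31/120·τ³=937/320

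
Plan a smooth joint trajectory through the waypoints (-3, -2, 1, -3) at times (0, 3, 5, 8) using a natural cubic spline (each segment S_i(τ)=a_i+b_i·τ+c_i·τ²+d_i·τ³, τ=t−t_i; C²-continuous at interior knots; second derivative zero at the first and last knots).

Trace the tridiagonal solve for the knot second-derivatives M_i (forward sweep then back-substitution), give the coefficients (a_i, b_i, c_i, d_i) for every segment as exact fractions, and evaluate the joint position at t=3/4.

  seg 0: a=-3 b=-5/24 c=0 d=13/216
  seg 1: a=-2 b=17/12 c=13/24 d=-1/4
  seg 2: a=1 b=7/12 c=-23/24 d=23/216
S(3/4) = -1603/512

Δ: Δ0=1/3, Δ1=3/2, Δ2=-4/3
row 1: diag=10, rhs=7; c'=1/5, d'=7/10
row 2: denom=10−2·1/5=48/5; d'=(-17−2·7/10)/(48/5)=-23/12
back: M2=-23/12
back: M1=7/10−1/5·-23/12=13/12
M: M0=0, M1=13/12, M2=-23/12, M3=0
seg 0: a=-3, c=M0/2=0, d=(M1−M0)/(6·3)=13/216, b=Δ0−h0·(2M0+M1)/6=-5/24
seg 1: a=-2, c=M1/2=13/24, d=(M2−M1)/(6·2)=-1/4, b=Δ1−h1·(2M1+M2)/6=17/12
seg 2: a=1, c=M2/2=-23/24, d=(M3−M2)/(6·3)=23/216, b=Δ2−h2·(2M2+M3)/6=7/12
t_q=3/4 → seg 0, τ=3/4; S=-3+-5/24·τ+0·τ²+13/216·τ³=-1603/512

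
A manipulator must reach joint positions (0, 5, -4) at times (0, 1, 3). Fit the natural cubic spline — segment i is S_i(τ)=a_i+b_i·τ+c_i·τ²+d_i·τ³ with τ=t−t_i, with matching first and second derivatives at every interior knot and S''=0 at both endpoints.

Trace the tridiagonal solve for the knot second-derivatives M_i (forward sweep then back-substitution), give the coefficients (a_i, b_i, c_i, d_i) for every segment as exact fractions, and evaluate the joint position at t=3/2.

Δ: Δ0=5, Δ1=-9/2
row 1: diag=6, rhs=-57; c'=1/3, d'=-19/2
back: M1=-19/2
M: M0=0, M1=-19/2, M2=0
seg 0: a=0, c=M0/2=0, d=(M1−M0)/(6·1)=-19/12, b=Δ0−h0·(2M0+M1)/6=79/12
seg 1: a=5, c=M1/2=-19/4, d=(M2−M1)/(6·2)=19/24, b=Δ1−h1·(2M1+M2)/6=11/6
t_q=3/2 → seg 1, τ=1/2; S=5+11/6·τ+-19/4·τ²+19/24·τ³=309/64

  seg 0: a=0 b=79/12 c=0 d=-19/12
  seg 1: a=5 b=11/6 c=-19/4 d=19/24
S(3/2) = 309/64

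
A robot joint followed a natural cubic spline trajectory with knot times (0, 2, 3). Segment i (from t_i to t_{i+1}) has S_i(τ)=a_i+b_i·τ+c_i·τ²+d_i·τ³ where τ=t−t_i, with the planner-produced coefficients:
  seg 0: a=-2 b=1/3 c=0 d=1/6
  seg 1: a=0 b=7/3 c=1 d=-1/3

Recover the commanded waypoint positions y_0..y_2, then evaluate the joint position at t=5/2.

y_0=-2 y_1=0 y_2=3
S(5/2) = 11/8

y_0 = S_0(0) = a_0 = -2
y_1 = S_1(0) = a_1 = 0
y_2 = S_1(1) = 3
t_q=5/2 is in segment 1 (τ=1/2); S_1(τ)=11/8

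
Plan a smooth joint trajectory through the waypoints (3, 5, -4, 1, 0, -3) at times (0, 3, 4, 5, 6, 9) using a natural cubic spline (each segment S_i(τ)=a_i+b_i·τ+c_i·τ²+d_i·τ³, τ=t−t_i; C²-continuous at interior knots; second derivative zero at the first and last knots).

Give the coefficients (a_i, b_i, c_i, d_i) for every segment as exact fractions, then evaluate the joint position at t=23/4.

  seg 0: a=3 b=416/69 c=0 d=-370/621
  seg 1: a=5 b=-694/69 c=-370/69 d=443/69
  seg 2: a=-4 b=-35/23 c=959/69 d=-509/69
  seg 3: a=1 b=286/69 c=-568/69 d=71/23
  seg 4: a=0 b=-211/69 c=71/69 d=-71/621
S(23/4) = 1149/1472

Δ: Δ0=2/3, Δ1=-9, Δ2=5, Δ3=-1, Δ4=-1
row 1: diag=8, rhs=-58; c'=1/8, d'=-29/4
row 2: denom=4−1·1/8=31/8; d'=(84−1·-29/4)/(31/8)=730/31
row 3: denom=4−1·8/31=116/31; d'=(-36−1·730/31)/(116/31)=-923/58
row 4: denom=8−1·31/116=897/116; d'=(0−1·-923/58)/(897/116)=142/69
back: M4=142/69
back: M3=-923/58−31/116·142/69=-1136/69
back: M2=730/31−8/31·-1136/69=1918/69
back: M1=-29/4−1/8·1918/69=-740/69
M: M0=0, M1=-740/69, M2=1918/69, M3=-1136/69, M4=142/69, M5=0
seg 0: a=3, c=M0/2=0, d=(M1−M0)/(6·3)=-370/621, b=Δ0−h0·(2M0+M1)/6=416/69
seg 1: a=5, c=M1/2=-370/69, d=(M2−M1)/(6·1)=443/69, b=Δ1−h1·(2M1+M2)/6=-694/69
seg 2: a=-4, c=M2/2=959/69, d=(M3−M2)/(6·1)=-509/69, b=Δ2−h2·(2M2+M3)/6=-35/23
seg 3: a=1, c=M3/2=-568/69, d=(M4−M3)/(6·1)=71/23, b=Δ3−h3·(2M3+M4)/6=286/69
seg 4: a=0, c=M4/2=71/69, d=(M5−M4)/(6·3)=-71/621, b=Δ4−h4·(2M4+M5)/6=-211/69
t_q=23/4 → seg 3, τ=3/4; S=1+286/69·τ+-568/69·τ²+71/23·τ³=1149/1472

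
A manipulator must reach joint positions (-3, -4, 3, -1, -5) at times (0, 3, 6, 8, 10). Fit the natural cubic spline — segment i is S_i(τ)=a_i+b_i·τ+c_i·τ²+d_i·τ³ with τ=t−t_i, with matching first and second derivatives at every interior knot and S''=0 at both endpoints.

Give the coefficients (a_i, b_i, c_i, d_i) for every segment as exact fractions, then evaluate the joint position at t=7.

Δ: Δ0=-1/3, Δ1=7/3, Δ2=-2, Δ3=-2
row 1: diag=12, rhs=16; c'=1/4, d'=4/3
row 2: denom=10−3·1/4=37/4; d'=(-26−3·4/3)/(37/4)=-120/37
row 3: denom=8−2·8/37=280/37; d'=(0−2·-120/37)/(280/37)=6/7
back: M3=6/7
back: M2=-120/37−8/37·6/7=-24/7
back: M1=4/3−1/4·-24/7=46/21
M: M0=0, M1=46/21, M2=-24/7, M3=6/7, M4=0
seg 0: a=-3, c=M0/2=0, d=(M1−M0)/(6·3)=23/189, b=Δ0−h0·(2M0+M1)/6=-10/7
seg 1: a=-4, c=M1/2=23/21, d=(M2−M1)/(6·3)=-59/189, b=Δ1−h1·(2M1+M2)/6=13/7
seg 2: a=3, c=M2/2=-12/7, d=(M3−M2)/(6·2)=5/14, b=Δ2−h2·(2M2+M3)/6=0
seg 3: a=-1, c=M3/2=3/7, d=(M4−M3)/(6·2)=-1/14, b=Δ3−h3·(2M3+M4)/6=-18/7
t_q=7 → seg 2, τ=1; S=3+0·τ+-12/7·τ²+5/14·τ³=23/14

  seg 0: a=-3 b=-10/7 c=0 d=23/189
  seg 1: a=-4 b=13/7 c=23/21 d=-59/189
  seg 2: a=3 b=0 c=-12/7 d=5/14
  seg 3: a=-1 b=-18/7 c=3/7 d=-1/14
S(7) = 23/14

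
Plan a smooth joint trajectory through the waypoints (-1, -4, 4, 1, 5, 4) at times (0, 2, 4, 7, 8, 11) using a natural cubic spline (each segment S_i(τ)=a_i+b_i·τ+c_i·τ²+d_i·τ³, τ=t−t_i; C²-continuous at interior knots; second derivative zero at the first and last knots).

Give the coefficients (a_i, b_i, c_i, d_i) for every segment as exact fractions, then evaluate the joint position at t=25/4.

  seg 0: a=-1 b=-274/81 c=0 d=305/648
  seg 1: a=-4 b=367/162 c=305/108 d=-317/324
  seg 2: a=4 b=295/162 c=-329/108 d=2047/2916
  seg 3: a=1 b=809/324 c=265/81 d=-191/108
  seg 4: a=5 b=605/162 c=-659/324 d=659/2916
S(25/4) = 1547/2304

Δ: Δ0=-3/2, Δ1=4, Δ2=-1, Δ3=4, Δ4=-1/3
row 1: diag=8, rhs=33; c'=1/4, d'=33/8
row 2: denom=10−2·1/4=19/2; d'=(-30−2·33/8)/(19/2)=-153/38
row 3: denom=8−3·6/19=134/19; d'=(30−3·-153/38)/(134/19)=1599/268
row 4: denom=8−1·19/134=1053/134; d'=(-26−1·1599/268)/(1053/134)=-659/162
back: M4=-659/162
back: M3=1599/268−19/134·-659/162=530/81
back: M2=-153/38−6/19·530/81=-329/54
back: M1=33/8−1/4·-329/54=305/54
M: M0=0, M1=305/54, M2=-329/54, M3=530/81, M4=-659/162, M5=0
seg 0: a=-1, c=M0/2=0, d=(M1−M0)/(6·2)=305/648, b=Δ0−h0·(2M0+M1)/6=-274/81
seg 1: a=-4, c=M1/2=305/108, d=(M2−M1)/(6·2)=-317/324, b=Δ1−h1·(2M1+M2)/6=367/162
seg 2: a=4, c=M2/2=-329/108, d=(M3−M2)/(6·3)=2047/2916, b=Δ2−h2·(2M2+M3)/6=295/162
seg 3: a=1, c=M3/2=265/81, d=(M4−M3)/(6·1)=-191/108, b=Δ3−h3·(2M3+M4)/6=809/324
seg 4: a=5, c=M4/2=-659/324, d=(M5−M4)/(6·3)=659/2916, b=Δ4−h4·(2M4+M5)/6=605/162
t_q=25/4 → seg 2, τ=9/4; S=4+295/162·τ+-329/108·τ²+2047/2916·τ³=1547/2304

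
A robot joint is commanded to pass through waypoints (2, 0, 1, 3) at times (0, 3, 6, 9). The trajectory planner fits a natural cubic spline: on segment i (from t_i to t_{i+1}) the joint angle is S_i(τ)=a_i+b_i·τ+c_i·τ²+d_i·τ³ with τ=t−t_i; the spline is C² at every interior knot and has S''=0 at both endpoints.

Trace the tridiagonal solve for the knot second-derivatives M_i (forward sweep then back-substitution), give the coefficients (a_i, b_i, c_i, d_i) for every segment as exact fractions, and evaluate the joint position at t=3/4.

  seg 0: a=2 b=-41/45 c=0 d=11/405
  seg 1: a=0 b=-8/45 c=11/45 d=-2/81
  seg 2: a=1 b=28/45 c=1/45 d=-1/405
S(3/4) = 85/64

Δ: Δ0=-2/3, Δ1=1/3, Δ2=2/3
row 1: diag=12, rhs=6; c'=1/4, d'=1/2
row 2: denom=12−3·1/4=45/4; d'=(2−3·1/2)/(45/4)=2/45
back: M2=2/45
back: M1=1/2−1/4·2/45=22/45
M: M0=0, M1=22/45, M2=2/45, M3=0
seg 0: a=2, c=M0/2=0, d=(M1−M0)/(6·3)=11/405, b=Δ0−h0·(2M0+M1)/6=-41/45
seg 1: a=0, c=M1/2=11/45, d=(M2−M1)/(6·3)=-2/81, b=Δ1−h1·(2M1+M2)/6=-8/45
seg 2: a=1, c=M2/2=1/45, d=(M3−M2)/(6·3)=-1/405, b=Δ2−h2·(2M2+M3)/6=28/45
t_q=3/4 → seg 0, τ=3/4; S=2+-41/45·τ+0·τ²+11/405·τ³=85/64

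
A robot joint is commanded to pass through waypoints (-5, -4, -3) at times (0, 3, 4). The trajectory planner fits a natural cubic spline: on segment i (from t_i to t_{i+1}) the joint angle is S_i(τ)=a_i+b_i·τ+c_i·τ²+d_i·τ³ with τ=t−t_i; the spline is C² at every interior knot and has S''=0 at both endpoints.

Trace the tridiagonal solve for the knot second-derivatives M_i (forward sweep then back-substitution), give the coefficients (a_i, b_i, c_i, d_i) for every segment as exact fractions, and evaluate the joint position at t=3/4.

  seg 0: a=-5 b=1/12 c=0 d=1/36
  seg 1: a=-4 b=5/6 c=1/4 d=-1/12
S(3/4) = -1261/256

Δ: Δ0=1/3, Δ1=1
row 1: diag=8, rhs=4; c'=1/8, d'=1/2
back: M1=1/2
M: M0=0, M1=1/2, M2=0
seg 0: a=-5, c=M0/2=0, d=(M1−M0)/(6·3)=1/36, b=Δ0−h0·(2M0+M1)/6=1/12
seg 1: a=-4, c=M1/2=1/4, d=(M2−M1)/(6·1)=-1/12, b=Δ1−h1·(2M1+M2)/6=5/6
t_q=3/4 → seg 0, τ=3/4; S=-5+1/12·τ+0·τ²+1/36·τ³=-1261/256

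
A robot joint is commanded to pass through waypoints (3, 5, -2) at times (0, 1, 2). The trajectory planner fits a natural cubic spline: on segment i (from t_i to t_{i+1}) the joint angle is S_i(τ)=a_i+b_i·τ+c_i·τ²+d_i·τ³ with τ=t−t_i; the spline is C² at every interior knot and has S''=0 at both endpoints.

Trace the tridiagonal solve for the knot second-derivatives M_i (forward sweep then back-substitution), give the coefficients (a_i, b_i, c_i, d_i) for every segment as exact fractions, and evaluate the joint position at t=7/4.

  seg 0: a=3 b=17/4 c=0 d=-9/4
  seg 1: a=5 b=-5/2 c=-27/4 d=9/4
S(7/4) = 71/256

Δ: Δ0=2, Δ1=-7
row 1: diag=4, rhs=-54; c'=1/4, d'=-27/2
back: M1=-27/2
M: M0=0, M1=-27/2, M2=0
seg 0: a=3, c=M0/2=0, d=(M1−M0)/(6·1)=-9/4, b=Δ0−h0·(2M0+M1)/6=17/4
seg 1: a=5, c=M1/2=-27/4, d=(M2−M1)/(6·1)=9/4, b=Δ1−h1·(2M1+M2)/6=-5/2
t_q=7/4 → seg 1, τ=3/4; S=5+-5/2·τ+-27/4·τ²+9/4·τ³=71/256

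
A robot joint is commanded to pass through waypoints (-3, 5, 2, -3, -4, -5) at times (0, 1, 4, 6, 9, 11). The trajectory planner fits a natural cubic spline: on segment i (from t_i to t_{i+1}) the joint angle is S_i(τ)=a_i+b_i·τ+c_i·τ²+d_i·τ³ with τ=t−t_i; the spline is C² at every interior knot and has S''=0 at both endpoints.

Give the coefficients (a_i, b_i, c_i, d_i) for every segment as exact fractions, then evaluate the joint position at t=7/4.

  seg 0: a=-3 b=112831/12282 c=0 d=-14575/12282
  seg 1: a=5 b=34553/6141 c=-14575/4094 d=49787/110538
  seg 2: a=2 b=-43883/12282 c=3031/6141 d=527/24564
  seg 3: a=-3 b=-5491/4094 c=7643/12282 d=-5275/55269
  seg 4: a=-4 b=-755/4094 c=-969/4094 d=323/8188
S(7/4) = 1940863/262016

Δ: Δ0=8, Δ1=-1, Δ2=-5/2, Δ3=-1/3, Δ4=-1/2
row 1: diag=8, rhs=-54; c'=3/8, d'=-27/4
row 2: denom=10−3·3/8=71/8; d'=(-9−3·-27/4)/(71/8)=90/71
row 3: denom=10−2·16/71=678/71; d'=(13−2·90/71)/(678/71)=743/678
row 4: denom=10−3·71/226=2047/226; d'=(-1−3·743/678)/(2047/226)=-969/2047
back: M4=-969/2047
back: M3=743/678−71/226·-969/2047=7643/6141
back: M2=90/71−16/71·7643/6141=6062/6141
back: M1=-27/4−3/8·6062/6141=-14575/2047
M: M0=0, M1=-14575/2047, M2=6062/6141, M3=7643/6141, M4=-969/2047, M5=0
seg 0: a=-3, c=M0/2=0, d=(M1−M0)/(6·1)=-14575/12282, b=Δ0−h0·(2M0+M1)/6=112831/12282
seg 1: a=5, c=M1/2=-14575/4094, d=(M2−M1)/(6·3)=49787/110538, b=Δ1−h1·(2M1+M2)/6=34553/6141
seg 2: a=2, c=M2/2=3031/6141, d=(M3−M2)/(6·2)=527/24564, b=Δ2−h2·(2M2+M3)/6=-43883/12282
seg 3: a=-3, c=M3/2=7643/12282, d=(M4−M3)/(6·3)=-5275/55269, b=Δ3−h3·(2M3+M4)/6=-5491/4094
seg 4: a=-4, c=M4/2=-969/4094, d=(M5−M4)/(6·2)=323/8188, b=Δ4−h4·(2M4+M5)/6=-755/4094
t_q=7/4 → seg 1, τ=3/4; S=5+34553/6141·τ+-14575/4094·τ²+49787/110538·τ³=1940863/262016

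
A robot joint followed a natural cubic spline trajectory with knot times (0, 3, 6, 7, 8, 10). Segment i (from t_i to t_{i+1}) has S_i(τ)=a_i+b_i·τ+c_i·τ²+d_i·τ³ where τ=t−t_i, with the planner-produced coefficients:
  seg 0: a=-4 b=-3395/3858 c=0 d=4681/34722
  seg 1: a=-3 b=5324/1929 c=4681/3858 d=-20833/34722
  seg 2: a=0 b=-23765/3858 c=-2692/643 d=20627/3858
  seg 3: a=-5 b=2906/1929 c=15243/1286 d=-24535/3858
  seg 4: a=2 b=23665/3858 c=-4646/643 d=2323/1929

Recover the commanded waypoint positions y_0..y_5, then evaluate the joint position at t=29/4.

y_0 = S_0(0) = a_0 = -4
y_1 = S_1(0) = a_1 = -3
y_2 = S_2(0) = a_2 = 0
y_3 = S_3(0) = a_3 = -5
y_4 = S_4(0) = a_4 = 2
y_5 = S_4(2) = -5
t_q=29/4 is in segment 3 (τ=1/4); S_3(τ)=-327729/82304

y_0=-4 y_1=-3 y_2=0 y_3=-5 y_4=2 y_5=-5
S(29/4) = -327729/82304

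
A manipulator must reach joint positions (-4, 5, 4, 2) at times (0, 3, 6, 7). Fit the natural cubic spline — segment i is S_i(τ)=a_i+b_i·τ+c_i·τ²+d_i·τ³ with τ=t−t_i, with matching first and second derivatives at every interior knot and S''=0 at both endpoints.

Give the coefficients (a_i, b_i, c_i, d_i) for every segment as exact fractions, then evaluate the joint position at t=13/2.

Δ: Δ0=3, Δ1=-1/3, Δ2=-2
row 1: diag=12, rhs=-20; c'=1/4, d'=-5/3
row 2: denom=8−3·1/4=29/4; d'=(-10−3·-5/3)/(29/4)=-20/29
back: M2=-20/29
back: M1=-5/3−1/4·-20/29=-130/87
M: M0=0, M1=-130/87, M2=-20/29, M3=0
seg 0: a=-4, c=M0/2=0, d=(M1−M0)/(6·3)=-65/783, b=Δ0−h0·(2M0+M1)/6=326/87
seg 1: a=5, c=M1/2=-65/87, d=(M2−M1)/(6·3)=35/783, b=Δ1−h1·(2M1+M2)/6=131/87
seg 2: a=4, c=M2/2=-10/29, d=(M3−M2)/(6·1)=10/87, b=Δ2−h2·(2M2+M3)/6=-154/87
t_q=13/2 → seg 2, τ=1/2; S=4+-154/87·τ+-10/29·τ²+10/87·τ³=353/116

  seg 0: a=-4 b=326/87 c=0 d=-65/783
  seg 1: a=5 b=131/87 c=-65/87 d=35/783
  seg 2: a=4 b=-154/87 c=-10/29 d=10/87
S(13/2) = 353/116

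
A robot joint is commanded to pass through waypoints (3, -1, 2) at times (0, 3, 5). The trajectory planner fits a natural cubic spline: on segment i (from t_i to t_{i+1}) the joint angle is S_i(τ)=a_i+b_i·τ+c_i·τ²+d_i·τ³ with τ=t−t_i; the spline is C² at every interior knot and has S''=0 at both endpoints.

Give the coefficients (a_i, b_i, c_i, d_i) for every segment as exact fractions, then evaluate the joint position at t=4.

  seg 0: a=3 b=-131/60 c=0 d=17/180
  seg 1: a=-1 b=11/30 c=17/20 d=-17/120
S(4) = 3/40

Δ: Δ0=-4/3, Δ1=3/2
row 1: diag=10, rhs=17; c'=1/5, d'=17/10
back: M1=17/10
M: M0=0, M1=17/10, M2=0
seg 0: a=3, c=M0/2=0, d=(M1−M0)/(6·3)=17/180, b=Δ0−h0·(2M0+M1)/6=-131/60
seg 1: a=-1, c=M1/2=17/20, d=(M2−M1)/(6·2)=-17/120, b=Δ1−h1·(2M1+M2)/6=11/30
t_q=4 → seg 1, τ=1; S=-1+11/30·τ+17/20·τ²+-17/120·τ³=3/40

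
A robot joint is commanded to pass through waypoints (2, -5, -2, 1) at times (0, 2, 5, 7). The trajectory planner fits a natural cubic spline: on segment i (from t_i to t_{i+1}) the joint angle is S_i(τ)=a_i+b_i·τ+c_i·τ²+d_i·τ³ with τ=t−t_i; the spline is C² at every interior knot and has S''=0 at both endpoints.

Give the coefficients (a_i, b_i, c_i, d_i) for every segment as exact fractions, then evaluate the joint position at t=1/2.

  seg 0: a=2 b=-811/182 c=0 d=87/364
  seg 1: a=-5 b=-289/182 c=261/182 d=-4/21
  seg 2: a=-2 b=341/182 c=-51/182 d=17/364
S(1/2) = -577/2912

Δ: Δ0=-7/2, Δ1=1, Δ2=3/2
row 1: diag=10, rhs=27; c'=3/10, d'=27/10
row 2: denom=10−3·3/10=91/10; d'=(3−3·27/10)/(91/10)=-51/91
back: M2=-51/91
back: M1=27/10−3/10·-51/91=261/91
M: M0=0, M1=261/91, M2=-51/91, M3=0
seg 0: a=2, c=M0/2=0, d=(M1−M0)/(6·2)=87/364, b=Δ0−h0·(2M0+M1)/6=-811/182
seg 1: a=-5, c=M1/2=261/182, d=(M2−M1)/(6·3)=-4/21, b=Δ1−h1·(2M1+M2)/6=-289/182
seg 2: a=-2, c=M2/2=-51/182, d=(M3−M2)/(6·2)=17/364, b=Δ2−h2·(2M2+M3)/6=341/182
t_q=1/2 → seg 0, τ=1/2; S=2+-811/182·τ+0·τ²+87/364·τ³=-577/2912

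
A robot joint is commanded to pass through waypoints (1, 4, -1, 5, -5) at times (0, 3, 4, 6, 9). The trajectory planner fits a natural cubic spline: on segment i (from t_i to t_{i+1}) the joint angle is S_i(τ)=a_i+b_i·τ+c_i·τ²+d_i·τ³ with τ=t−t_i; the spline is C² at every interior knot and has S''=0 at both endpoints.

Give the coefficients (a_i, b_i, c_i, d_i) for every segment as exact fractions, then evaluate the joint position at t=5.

  seg 0: a=1 b=862/219 c=0 d=-643/1971
  seg 1: a=4 b=-1067/219 c=-643/219 d=205/73
  seg 2: a=-1 b=-508/219 c=1202/219 d=-413/292
  seg 3: a=5 b=583/219 c=-1313/438 d=1313/3942
S(5) = 661/876

Δ: Δ0=1, Δ1=-5, Δ2=3, Δ3=-10/3
row 1: diag=8, rhs=-36; c'=1/8, d'=-9/2
row 2: denom=6−1·1/8=47/8; d'=(48−1·-9/2)/(47/8)=420/47
row 3: denom=10−2·16/47=438/47; d'=(-38−2·420/47)/(438/47)=-1313/219
back: M3=-1313/219
back: M2=420/47−16/47·-1313/219=2404/219
back: M1=-9/2−1/8·2404/219=-1286/219
M: M0=0, M1=-1286/219, M2=2404/219, M3=-1313/219, M4=0
seg 0: a=1, c=M0/2=0, d=(M1−M0)/(6·3)=-643/1971, b=Δ0−h0·(2M0+M1)/6=862/219
seg 1: a=4, c=M1/2=-643/219, d=(M2−M1)/(6·1)=205/73, b=Δ1−h1·(2M1+M2)/6=-1067/219
seg 2: a=-1, c=M2/2=1202/219, d=(M3−M2)/(6·2)=-413/292, b=Δ2−h2·(2M2+M3)/6=-508/219
seg 3: a=5, c=M3/2=-1313/438, d=(M4−M3)/(6·3)=1313/3942, b=Δ3−h3·(2M3+M4)/6=583/219
t_q=5 → seg 2, τ=1; S=-1+-508/219·τ+1202/219·τ²+-413/292·τ³=661/876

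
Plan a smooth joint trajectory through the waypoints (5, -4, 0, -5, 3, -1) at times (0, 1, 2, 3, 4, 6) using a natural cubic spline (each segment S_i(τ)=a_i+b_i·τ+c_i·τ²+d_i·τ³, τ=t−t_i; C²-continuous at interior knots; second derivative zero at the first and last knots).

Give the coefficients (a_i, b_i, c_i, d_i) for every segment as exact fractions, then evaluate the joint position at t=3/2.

  seg 0: a=5 b=-1434/107 c=0 d=471/107
  seg 1: a=-4 b=-21/107 c=1413/107 d=-964/107
  seg 2: a=0 b=-87/107 c=-1479/107 d=1031/107
  seg 3: a=-5 b=48/107 c=1614/107 d=-806/107
  seg 4: a=3 b=858/107 c=-804/107 d=134/107
S(3/2) = -823/428

Δ: Δ0=-9, Δ1=4, Δ2=-5, Δ3=8, Δ4=-2
row 1: diag=4, rhs=78; c'=1/4, d'=39/2
row 2: denom=4−1·1/4=15/4; d'=(-54−1·39/2)/(15/4)=-98/5
row 3: denom=4−1·4/15=56/15; d'=(78−1·-98/5)/(56/15)=183/7
row 4: denom=6−1·15/56=321/56; d'=(-60−1·183/7)/(321/56)=-1608/107
back: M4=-1608/107
back: M3=183/7−15/56·-1608/107=3228/107
back: M2=-98/5−4/15·3228/107=-2958/107
back: M1=39/2−1/4·-2958/107=2826/107
M: M0=0, M1=2826/107, M2=-2958/107, M3=3228/107, M4=-1608/107, M5=0
seg 0: a=5, c=M0/2=0, d=(M1−M0)/(6·1)=471/107, b=Δ0−h0·(2M0+M1)/6=-1434/107
seg 1: a=-4, c=M1/2=1413/107, d=(M2−M1)/(6·1)=-964/107, b=Δ1−h1·(2M1+M2)/6=-21/107
seg 2: a=0, c=M2/2=-1479/107, d=(M3−M2)/(6·1)=1031/107, b=Δ2−h2·(2M2+M3)/6=-87/107
seg 3: a=-5, c=M3/2=1614/107, d=(M4−M3)/(6·1)=-806/107, b=Δ3−h3·(2M3+M4)/6=48/107
seg 4: a=3, c=M4/2=-804/107, d=(M5−M4)/(6·2)=134/107, b=Δ4−h4·(2M4+M5)/6=858/107
t_q=3/2 → seg 1, τ=1/2; S=-4+-21/107·τ+1413/107·τ²+-964/107·τ³=-823/428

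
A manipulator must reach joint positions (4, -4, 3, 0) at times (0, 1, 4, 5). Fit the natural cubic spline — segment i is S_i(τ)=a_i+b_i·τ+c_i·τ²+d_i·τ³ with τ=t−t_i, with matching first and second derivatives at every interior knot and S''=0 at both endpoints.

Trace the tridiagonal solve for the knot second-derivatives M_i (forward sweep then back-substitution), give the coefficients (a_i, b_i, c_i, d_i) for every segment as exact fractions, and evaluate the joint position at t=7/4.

  seg 0: a=4 b=-1616/165 c=0 d=296/165
  seg 1: a=-4 b=-728/165 c=296/55 d=-47/45
  seg 2: a=3 b=-53/165 c=-221/55 d=221/165
S(7/4) = -16623/3520

Δ: Δ0=-8, Δ1=7/3, Δ2=-3
row 1: diag=8, rhs=62; c'=3/8, d'=31/4
row 2: denom=8−3·3/8=55/8; d'=(-32−3·31/4)/(55/8)=-442/55
back: M2=-442/55
back: M1=31/4−3/8·-442/55=592/55
M: M0=0, M1=592/55, M2=-442/55, M3=0
seg 0: a=4, c=M0/2=0, d=(M1−M0)/(6·1)=296/165, b=Δ0−h0·(2M0+M1)/6=-1616/165
seg 1: a=-4, c=M1/2=296/55, d=(M2−M1)/(6·3)=-47/45, b=Δ1−h1·(2M1+M2)/6=-728/165
seg 2: a=3, c=M2/2=-221/55, d=(M3−M2)/(6·1)=221/165, b=Δ2−h2·(2M2+M3)/6=-53/165
t_q=7/4 → seg 1, τ=3/4; S=-4+-728/165·τ+296/55·τ²+-47/45·τ³=-16623/3520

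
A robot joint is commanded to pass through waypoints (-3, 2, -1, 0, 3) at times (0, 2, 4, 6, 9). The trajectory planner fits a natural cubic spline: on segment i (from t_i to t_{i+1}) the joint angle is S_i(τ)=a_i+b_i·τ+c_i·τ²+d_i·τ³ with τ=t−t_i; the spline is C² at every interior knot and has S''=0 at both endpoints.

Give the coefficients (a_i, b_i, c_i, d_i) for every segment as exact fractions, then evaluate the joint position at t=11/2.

  seg 0: a=-3 b=263/71 c=0 d=-171/568
  seg 1: a=2 b=13/142 c=-513/284 d=287/568
  seg 2: a=-1 b=-76/71 c=87/71 d=-125/568
  seg 3: a=0 b=169/142 c=-27/284 d=3/284
S(11/2) = -2687/4544

Δ: Δ0=5/2, Δ1=-3/2, Δ2=1/2, Δ3=1
row 1: diag=8, rhs=-24; c'=1/4, d'=-3
row 2: denom=8−2·1/4=15/2; d'=(12−2·-3)/(15/2)=12/5
row 3: denom=10−2·4/15=142/15; d'=(3−2·12/5)/(142/15)=-27/142
back: M3=-27/142
back: M2=12/5−4/15·-27/142=174/71
back: M1=-3−1/4·174/71=-513/142
M: M0=0, M1=-513/142, M2=174/71, M3=-27/142, M4=0
seg 0: a=-3, c=M0/2=0, d=(M1−M0)/(6·2)=-171/568, b=Δ0−h0·(2M0+M1)/6=263/71
seg 1: a=2, c=M1/2=-513/284, d=(M2−M1)/(6·2)=287/568, b=Δ1−h1·(2M1+M2)/6=13/142
seg 2: a=-1, c=M2/2=87/71, d=(M3−M2)/(6·2)=-125/568, b=Δ2−h2·(2M2+M3)/6=-76/71
seg 3: a=0, c=M3/2=-27/284, d=(M4−M3)/(6·3)=3/284, b=Δ3−h3·(2M3+M4)/6=169/142
t_q=11/2 → seg 2, τ=3/2; S=-1+-76/71·τ+87/71·τ²+-125/568·τ³=-2687/4544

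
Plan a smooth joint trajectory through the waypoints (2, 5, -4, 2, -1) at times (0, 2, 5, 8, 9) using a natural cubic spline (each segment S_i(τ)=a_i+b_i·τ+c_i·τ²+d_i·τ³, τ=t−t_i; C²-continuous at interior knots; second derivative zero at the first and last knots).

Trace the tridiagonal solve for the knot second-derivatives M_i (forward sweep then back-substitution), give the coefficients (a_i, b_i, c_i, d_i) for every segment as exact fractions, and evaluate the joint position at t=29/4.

Δ: Δ0=3/2, Δ1=-3, Δ2=2, Δ3=-3
row 1: diag=10, rhs=-27; c'=3/10, d'=-27/10
row 2: denom=12−3·3/10=111/10; d'=(30−3·-27/10)/(111/10)=127/37
row 3: denom=8−3·10/37=266/37; d'=(-30−3·127/37)/(266/37)=-213/38
back: M3=-213/38
back: M2=127/37−10/37·-213/38=94/19
back: M1=-27/10−3/10·94/19=-159/38
M: M0=0, M1=-159/38, M2=94/19, M3=-213/38, M4=0
seg 0: a=2, c=M0/2=0, d=(M1−M0)/(6·2)=-53/152, b=Δ0−h0·(2M0+M1)/6=55/19
seg 1: a=5, c=M1/2=-159/76, d=(M2−M1)/(6·3)=347/684, b=Δ1−h1·(2M1+M2)/6=-49/38
seg 2: a=-4, c=M2/2=47/19, d=(M3−M2)/(6·3)=-401/684, b=Δ2−h2·(2M2+M3)/6=-11/76
seg 3: a=2, c=M3/2=-213/76, d=(M4−M3)/(6·1)=71/76, b=Δ3−h3·(2M3+M4)/6=-43/38
t_q=29/4 → seg 2, τ=9/4; S=-4+-11/76·τ+47/19·τ²+-401/684·τ³=389/256

  seg 0: a=2 b=55/19 c=0 d=-53/152
  seg 1: a=5 b=-49/38 c=-159/76 d=347/684
  seg 2: a=-4 b=-11/76 c=47/19 d=-401/684
  seg 3: a=2 b=-43/38 c=-213/76 d=71/76
S(29/4) = 389/256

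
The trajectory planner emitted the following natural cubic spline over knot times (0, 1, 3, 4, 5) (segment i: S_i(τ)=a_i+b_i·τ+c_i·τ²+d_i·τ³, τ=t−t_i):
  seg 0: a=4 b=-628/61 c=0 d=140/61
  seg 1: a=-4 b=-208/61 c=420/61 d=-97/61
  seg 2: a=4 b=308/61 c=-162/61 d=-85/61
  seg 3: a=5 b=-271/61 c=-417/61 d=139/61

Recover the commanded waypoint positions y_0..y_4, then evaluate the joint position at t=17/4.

y_0=4 y_1=-4 y_2=4 y_3=5 y_4=-4
S(17/4) = 13655/3904

y_0 = S_0(0) = a_0 = 4
y_1 = S_1(0) = a_1 = -4
y_2 = S_2(0) = a_2 = 4
y_3 = S_3(0) = a_3 = 5
y_4 = S_3(1) = -4
t_q=17/4 is in segment 3 (τ=1/4); S_3(τ)=13655/3904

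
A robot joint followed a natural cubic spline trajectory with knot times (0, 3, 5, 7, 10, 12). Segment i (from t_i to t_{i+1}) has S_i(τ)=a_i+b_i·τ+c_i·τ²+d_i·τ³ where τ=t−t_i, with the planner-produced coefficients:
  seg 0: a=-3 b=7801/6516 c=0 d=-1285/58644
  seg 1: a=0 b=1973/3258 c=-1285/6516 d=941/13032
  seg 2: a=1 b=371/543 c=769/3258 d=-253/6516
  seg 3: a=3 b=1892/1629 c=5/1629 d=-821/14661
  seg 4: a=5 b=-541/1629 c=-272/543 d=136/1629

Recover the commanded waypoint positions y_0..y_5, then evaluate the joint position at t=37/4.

y_0=-3 y_1=0 y_2=1 y_3=3 y_4=5 y_5=3
S(37/4) = 57815/11584

y_0 = S_0(0) = a_0 = -3
y_1 = S_1(0) = a_1 = 0
y_2 = S_2(0) = a_2 = 1
y_3 = S_3(0) = a_3 = 3
y_4 = S_4(0) = a_4 = 5
y_5 = S_4(2) = 3
t_q=37/4 is in segment 3 (τ=9/4); S_3(τ)=57815/11584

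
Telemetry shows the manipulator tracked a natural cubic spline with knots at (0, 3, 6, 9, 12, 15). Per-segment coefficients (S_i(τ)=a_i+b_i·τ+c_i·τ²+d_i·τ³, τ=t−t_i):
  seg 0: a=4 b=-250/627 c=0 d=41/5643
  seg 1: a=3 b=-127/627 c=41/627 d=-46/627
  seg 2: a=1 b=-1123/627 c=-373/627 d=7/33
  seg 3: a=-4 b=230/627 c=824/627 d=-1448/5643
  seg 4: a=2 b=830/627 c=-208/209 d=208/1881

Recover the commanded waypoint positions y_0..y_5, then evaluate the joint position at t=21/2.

y_0 = S_0(0) = a_0 = 4
y_1 = S_1(0) = a_1 = 3
y_2 = S_2(0) = a_2 = 1
y_3 = S_3(0) = a_3 = -4
y_4 = S_4(0) = a_4 = 2
y_5 = S_4(3) = 0
t_q=21/2 is in segment 3 (τ=3/2); S_3(τ)=-284/209

y_0=4 y_1=3 y_2=1 y_3=-4 y_4=2 y_5=0
S(21/2) = -284/209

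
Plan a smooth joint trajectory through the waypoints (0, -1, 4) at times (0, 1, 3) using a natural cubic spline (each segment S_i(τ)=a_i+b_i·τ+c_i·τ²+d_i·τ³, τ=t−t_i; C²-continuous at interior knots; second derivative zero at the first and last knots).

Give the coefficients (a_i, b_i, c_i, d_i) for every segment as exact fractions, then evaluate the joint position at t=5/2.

  seg 0: a=0 b=-19/12 c=0 d=7/12
  seg 1: a=-1 b=1/6 c=7/4 d=-7/24
S(5/2) = 141/64

Δ: Δ0=-1, Δ1=5/2
row 1: diag=6, rhs=21; c'=1/3, d'=7/2
back: M1=7/2
M: M0=0, M1=7/2, M2=0
seg 0: a=0, c=M0/2=0, d=(M1−M0)/(6·1)=7/12, b=Δ0−h0·(2M0+M1)/6=-19/12
seg 1: a=-1, c=M1/2=7/4, d=(M2−M1)/(6·2)=-7/24, b=Δ1−h1·(2M1+M2)/6=1/6
t_q=5/2 → seg 1, τ=3/2; S=-1+1/6·τ+7/4·τ²+-7/24·τ³=141/64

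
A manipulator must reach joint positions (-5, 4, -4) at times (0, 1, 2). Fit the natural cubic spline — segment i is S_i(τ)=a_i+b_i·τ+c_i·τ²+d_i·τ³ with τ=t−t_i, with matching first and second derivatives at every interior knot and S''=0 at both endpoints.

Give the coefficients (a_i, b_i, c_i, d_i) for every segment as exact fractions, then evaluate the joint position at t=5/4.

  seg 0: a=-5 b=53/4 c=0 d=-17/4
  seg 1: a=4 b=1/2 c=-51/4 d=17/4
S(5/4) = 869/256

Δ: Δ0=9, Δ1=-8
row 1: diag=4, rhs=-102; c'=1/4, d'=-51/2
back: M1=-51/2
M: M0=0, M1=-51/2, M2=0
seg 0: a=-5, c=M0/2=0, d=(M1−M0)/(6·1)=-17/4, b=Δ0−h0·(2M0+M1)/6=53/4
seg 1: a=4, c=M1/2=-51/4, d=(M2−M1)/(6·1)=17/4, b=Δ1−h1·(2M1+M2)/6=1/2
t_q=5/4 → seg 1, τ=1/4; S=4+1/2·τ+-51/4·τ²+17/4·τ³=869/256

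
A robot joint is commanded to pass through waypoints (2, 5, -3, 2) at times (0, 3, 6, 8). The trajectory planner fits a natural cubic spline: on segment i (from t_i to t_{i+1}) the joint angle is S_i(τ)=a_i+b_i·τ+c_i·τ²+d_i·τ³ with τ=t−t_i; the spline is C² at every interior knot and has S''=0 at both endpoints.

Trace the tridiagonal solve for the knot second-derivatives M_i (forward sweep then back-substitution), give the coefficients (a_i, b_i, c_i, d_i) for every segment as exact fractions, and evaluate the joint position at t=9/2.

  seg 0: a=2 b=535/222 c=0 d=-313/1998
  seg 1: a=5 b=-202/111 c=-313/222 d=751/1998
  seg 2: a=-3 b=-29/222 c=73/37 d=-73/222
S(9/2) = 217/592

Δ: Δ0=1, Δ1=-8/3, Δ2=5/2
row 1: diag=12, rhs=-22; c'=1/4, d'=-11/6
row 2: denom=10−3·1/4=37/4; d'=(31−3·-11/6)/(37/4)=146/37
back: M2=146/37
back: M1=-11/6−1/4·146/37=-313/111
M: M0=0, M1=-313/111, M2=146/37, M3=0
seg 0: a=2, c=M0/2=0, d=(M1−M0)/(6·3)=-313/1998, b=Δ0−h0·(2M0+M1)/6=535/222
seg 1: a=5, c=M1/2=-313/222, d=(M2−M1)/(6·3)=751/1998, b=Δ1−h1·(2M1+M2)/6=-202/111
seg 2: a=-3, c=M2/2=73/37, d=(M3−M2)/(6·2)=-73/222, b=Δ2−h2·(2M2+M3)/6=-29/222
t_q=9/2 → seg 1, τ=3/2; S=5+-202/111·τ+-313/222·τ²+751/1998·τ³=217/592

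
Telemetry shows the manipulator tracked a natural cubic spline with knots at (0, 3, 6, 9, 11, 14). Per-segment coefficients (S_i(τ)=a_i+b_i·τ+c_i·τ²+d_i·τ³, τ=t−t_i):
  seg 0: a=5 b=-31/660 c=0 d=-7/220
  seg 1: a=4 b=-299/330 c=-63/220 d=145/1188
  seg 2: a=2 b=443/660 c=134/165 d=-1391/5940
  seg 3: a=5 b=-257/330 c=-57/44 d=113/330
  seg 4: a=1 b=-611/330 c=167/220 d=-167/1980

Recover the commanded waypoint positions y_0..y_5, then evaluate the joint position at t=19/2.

y_0=5 y_1=4 y_2=2 y_3=5 y_4=1 y_5=0
S(19/2) = 381/88

y_0 = S_0(0) = a_0 = 5
y_1 = S_1(0) = a_1 = 4
y_2 = S_2(0) = a_2 = 2
y_3 = S_3(0) = a_3 = 5
y_4 = S_4(0) = a_4 = 1
y_5 = S_4(3) = 0
t_q=19/2 is in segment 3 (τ=1/2); S_3(τ)=381/88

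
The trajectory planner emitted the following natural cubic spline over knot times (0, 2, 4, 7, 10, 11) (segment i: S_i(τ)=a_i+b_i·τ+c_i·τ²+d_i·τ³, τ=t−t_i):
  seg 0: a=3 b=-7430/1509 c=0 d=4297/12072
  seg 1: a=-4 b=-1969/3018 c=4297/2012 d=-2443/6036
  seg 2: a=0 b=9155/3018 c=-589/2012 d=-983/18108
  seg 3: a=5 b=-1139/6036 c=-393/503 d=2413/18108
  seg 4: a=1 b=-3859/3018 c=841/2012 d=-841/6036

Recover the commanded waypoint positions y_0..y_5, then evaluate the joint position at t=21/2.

y_0 = S_0(0) = a_0 = 3
y_1 = S_1(0) = a_1 = -4
y_2 = S_2(0) = a_2 = 0
y_3 = S_3(0) = a_3 = 5
y_4 = S_4(0) = a_4 = 1
y_5 = S_4(1) = 0
t_q=21/2 is in segment 4 (τ=1/2); S_4(τ)=7207/16096

y_0=3 y_1=-4 y_2=0 y_3=5 y_4=1 y_5=0
S(21/2) = 7207/16096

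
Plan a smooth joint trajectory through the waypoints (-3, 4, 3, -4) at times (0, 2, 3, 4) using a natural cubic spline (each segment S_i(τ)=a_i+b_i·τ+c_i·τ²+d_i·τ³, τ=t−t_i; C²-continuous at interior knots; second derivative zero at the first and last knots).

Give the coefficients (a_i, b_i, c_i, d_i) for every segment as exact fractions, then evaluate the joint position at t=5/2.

Δ: Δ0=7/2, Δ1=-1, Δ2=-7
row 1: diag=6, rhs=-27; c'=1/6, d'=-9/2
row 2: denom=4−1·1/6=23/6; d'=(-36−1·-9/2)/(23/6)=-189/23
back: M2=-189/23
back: M1=-9/2−1/6·-189/23=-72/23
M: M0=0, M1=-72/23, M2=-189/23, M3=0
seg 0: a=-3, c=M0/2=0, d=(M1−M0)/(6·2)=-6/23, b=Δ0−h0·(2M0+M1)/6=209/46
seg 1: a=4, c=M1/2=-36/23, d=(M2−M1)/(6·1)=-39/46, b=Δ1−h1·(2M1+M2)/6=65/46
seg 2: a=3, c=M2/2=-189/46, d=(M3−M2)/(6·1)=63/46, b=Δ2−h2·(2M2+M3)/6=-98/23
t_q=5/2 → seg 1, τ=1/2; S=4+65/46·τ+-36/23·τ²+-39/46·τ³=1549/368

  seg 0: a=-3 b=209/46 c=0 d=-6/23
  seg 1: a=4 b=65/46 c=-36/23 d=-39/46
  seg 2: a=3 b=-98/23 c=-189/46 d=63/46
S(5/2) = 1549/368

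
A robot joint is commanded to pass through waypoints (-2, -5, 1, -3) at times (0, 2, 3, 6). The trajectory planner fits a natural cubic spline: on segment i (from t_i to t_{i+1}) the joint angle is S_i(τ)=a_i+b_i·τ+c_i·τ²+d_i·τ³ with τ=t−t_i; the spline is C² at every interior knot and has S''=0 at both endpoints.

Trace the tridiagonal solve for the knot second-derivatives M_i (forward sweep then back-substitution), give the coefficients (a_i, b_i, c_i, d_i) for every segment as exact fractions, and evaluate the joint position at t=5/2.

Δ: Δ0=-3/2, Δ1=6, Δ2=-4/3
row 1: diag=6, rhs=45; c'=1/6, d'=15/2
row 2: denom=8−1·1/6=47/6; d'=(-44−1·15/2)/(47/6)=-309/47
back: M2=-309/47
back: M1=15/2−1/6·-309/47=404/47
M: M0=0, M1=404/47, M2=-309/47, M3=0
seg 0: a=-2, c=M0/2=0, d=(M1−M0)/(6·2)=101/141, b=Δ0−h0·(2M0+M1)/6=-1231/282
seg 1: a=-5, c=M1/2=202/47, d=(M2−M1)/(6·1)=-713/282, b=Δ1−h1·(2M1+M2)/6=1193/282
seg 2: a=1, c=M2/2=-309/94, d=(M3−M2)/(6·3)=103/282, b=Δ2−h2·(2M2+M3)/6=739/141
t_q=5/2 → seg 1, τ=1/2; S=-5+1193/282·τ+202/47·τ²+-713/282·τ³=-1599/752

  seg 0: a=-2 b=-1231/282 c=0 d=101/141
  seg 1: a=-5 b=1193/282 c=202/47 d=-713/282
  seg 2: a=1 b=739/141 c=-309/94 d=103/282
S(5/2) = -1599/752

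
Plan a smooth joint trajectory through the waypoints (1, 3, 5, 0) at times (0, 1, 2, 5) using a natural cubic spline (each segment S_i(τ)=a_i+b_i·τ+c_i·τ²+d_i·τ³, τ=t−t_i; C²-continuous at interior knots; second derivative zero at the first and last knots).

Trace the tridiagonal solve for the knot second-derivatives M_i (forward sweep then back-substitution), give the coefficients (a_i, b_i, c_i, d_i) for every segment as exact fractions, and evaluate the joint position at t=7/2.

  seg 0: a=1 b=175/93 c=0 d=11/93
  seg 1: a=3 b=208/93 c=11/31 d=-55/93
  seg 2: a=5 b=109/93 c=-44/31 d=44/279
S(7/2) = 127/31

Δ: Δ0=2, Δ1=2, Δ2=-5/3
row 1: diag=4, rhs=0; c'=1/4, d'=0
row 2: denom=8−1·1/4=31/4; d'=(-22−1·0)/(31/4)=-88/31
back: M2=-88/31
back: M1=0−1/4·-88/31=22/31
M: M0=0, M1=22/31, M2=-88/31, M3=0
seg 0: a=1, c=M0/2=0, d=(M1−M0)/(6·1)=11/93, b=Δ0−h0·(2M0+M1)/6=175/93
seg 1: a=3, c=M1/2=11/31, d=(M2−M1)/(6·1)=-55/93, b=Δ1−h1·(2M1+M2)/6=208/93
seg 2: a=5, c=M2/2=-44/31, d=(M3−M2)/(6·3)=44/279, b=Δ2−h2·(2M2+M3)/6=109/93
t_q=7/2 → seg 2, τ=3/2; S=5+109/93·τ+-44/31·τ²+44/279·τ³=127/31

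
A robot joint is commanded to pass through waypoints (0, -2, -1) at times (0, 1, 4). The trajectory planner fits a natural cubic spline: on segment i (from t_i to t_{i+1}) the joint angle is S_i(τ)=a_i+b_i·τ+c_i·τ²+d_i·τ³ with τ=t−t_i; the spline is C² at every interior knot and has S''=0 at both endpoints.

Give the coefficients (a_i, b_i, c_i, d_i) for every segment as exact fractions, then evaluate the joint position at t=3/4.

Δ: Δ0=-2, Δ1=1/3
row 1: diag=8, rhs=14; c'=3/8, d'=7/4
back: M1=7/4
M: M0=0, M1=7/4, M2=0
seg 0: a=0, c=M0/2=0, d=(M1−M0)/(6·1)=7/24, b=Δ0−h0·(2M0+M1)/6=-55/24
seg 1: a=-2, c=M1/2=7/8, d=(M2−M1)/(6·3)=-7/72, b=Δ1−h1·(2M1+M2)/6=-17/12
t_q=3/4 → seg 0, τ=3/4; S=0+-55/24·τ+0·τ²+7/24·τ³=-817/512

  seg 0: a=0 b=-55/24 c=0 d=7/24
  seg 1: a=-2 b=-17/12 c=7/8 d=-7/72
S(3/4) = -817/512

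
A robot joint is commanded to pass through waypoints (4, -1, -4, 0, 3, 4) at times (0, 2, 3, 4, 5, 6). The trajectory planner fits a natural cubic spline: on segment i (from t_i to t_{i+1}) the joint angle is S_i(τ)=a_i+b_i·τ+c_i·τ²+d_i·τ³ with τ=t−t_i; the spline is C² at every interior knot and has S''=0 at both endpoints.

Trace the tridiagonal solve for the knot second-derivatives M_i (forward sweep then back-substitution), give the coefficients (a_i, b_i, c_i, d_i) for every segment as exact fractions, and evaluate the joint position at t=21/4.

  seg 0: a=4 b=-355/214 c=0 d=-45/214
  seg 1: a=-1 b=-895/214 c=-135/107 d=523/214
  seg 2: a=-4 b=67/107 c=1299/214 d=-577/214
  seg 3: a=0 b=1001/214 c=-216/107 d=73/214
  seg 4: a=3 b=178/107 c=-213/214 d=71/214
S(21/4) = 46003/13696

Δ: Δ0=-5/2, Δ1=-3, Δ2=4, Δ3=3, Δ4=1
row 1: diag=6, rhs=-3; c'=1/6, d'=-1/2
row 2: denom=4−1·1/6=23/6; d'=(42−1·-1/2)/(23/6)=255/23
row 3: denom=4−1·6/23=86/23; d'=(-6−1·255/23)/(86/23)=-393/86
row 4: denom=4−1·23/86=321/86; d'=(-12−1·-393/86)/(321/86)=-213/107
back: M4=-213/107
back: M3=-393/86−23/86·-213/107=-432/107
back: M2=255/23−6/23·-432/107=1299/107
back: M1=-1/2−1/6·1299/107=-270/107
M: M0=0, M1=-270/107, M2=1299/107, M3=-432/107, M4=-213/107, M5=0
seg 0: a=4, c=M0/2=0, d=(M1−M0)/(6·2)=-45/214, b=Δ0−h0·(2M0+M1)/6=-355/214
seg 1: a=-1, c=M1/2=-135/107, d=(M2−M1)/(6·1)=523/214, b=Δ1−h1·(2M1+M2)/6=-895/214
seg 2: a=-4, c=M2/2=1299/214, d=(M3−M2)/(6·1)=-577/214, b=Δ2−h2·(2M2+M3)/6=67/107
seg 3: a=0, c=M3/2=-216/107, d=(M4−M3)/(6·1)=73/214, b=Δ3−h3·(2M3+M4)/6=1001/214
seg 4: a=3, c=M4/2=-213/214, d=(M5−M4)/(6·1)=71/214, b=Δ4−h4·(2M4+M5)/6=178/107
t_q=21/4 → seg 4, τ=1/4; S=3+178/107·τ+-213/214·τ²+71/214·τ³=46003/13696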